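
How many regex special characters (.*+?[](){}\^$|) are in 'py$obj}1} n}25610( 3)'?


Regex special characters are: . * + ? [ ] ( ) { } \ ^ $ |
Scanning 'py$obj}1} n}25610( 3)':
  pos 2: '$' -> SPECIAL
  pos 6: '}' -> SPECIAL
  pos 8: '}' -> SPECIAL
  pos 11: '}' -> SPECIAL
  pos 17: '(' -> SPECIAL
  pos 20: ')' -> SPECIAL
Special chars found: ['$', '}', '}', '}', '(', ')']
Total: 6

6


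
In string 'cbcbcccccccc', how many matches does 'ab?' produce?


Pattern 'ab?' matches 'a' optionally followed by 'b'.
String: 'cbcbcccccccc'
Scanning left to right for 'a' then checking next char:
Total matches: 0

0


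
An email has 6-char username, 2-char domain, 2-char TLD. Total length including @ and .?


An email address has format: username@domain.tld
Username length: 6
'@' character: 1
Domain length: 2
'.' character: 1
TLD length: 2
Total = 6 + 1 + 2 + 1 + 2 = 12

12


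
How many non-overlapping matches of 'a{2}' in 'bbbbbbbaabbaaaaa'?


Pattern 'a{2}' matches exactly 2 consecutive a's (greedy, non-overlapping).
String: 'bbbbbbbaabbaaaaa'
Scanning for runs of a's:
  Run at pos 7: 'aa' (length 2) -> 1 match(es)
  Run at pos 11: 'aaaaa' (length 5) -> 2 match(es)
Matches found: ['aa', 'aa', 'aa']
Total: 3

3


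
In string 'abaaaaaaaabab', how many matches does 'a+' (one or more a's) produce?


Pattern 'a+' matches one or more consecutive a's.
String: 'abaaaaaaaabab'
Scanning for runs of a:
  Match 1: 'a' (length 1)
  Match 2: 'aaaaaaaa' (length 8)
  Match 3: 'a' (length 1)
Total matches: 3

3


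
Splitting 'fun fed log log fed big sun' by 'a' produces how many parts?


Splitting by 'a' breaks the string at each occurrence of the separator.
Text: 'fun fed log log fed big sun'
Parts after split:
  Part 1: 'fun fed log log fed big sun'
Total parts: 1

1


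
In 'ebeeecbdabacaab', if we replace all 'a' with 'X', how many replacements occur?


re.sub('a', 'X', text) replaces every occurrence of 'a' with 'X'.
Text: 'ebeeecbdabacaab'
Scanning for 'a':
  pos 8: 'a' -> replacement #1
  pos 10: 'a' -> replacement #2
  pos 12: 'a' -> replacement #3
  pos 13: 'a' -> replacement #4
Total replacements: 4

4


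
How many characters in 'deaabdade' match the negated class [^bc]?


Negated class [^bc] matches any char NOT in {b, c}
Scanning 'deaabdade':
  pos 0: 'd' -> MATCH
  pos 1: 'e' -> MATCH
  pos 2: 'a' -> MATCH
  pos 3: 'a' -> MATCH
  pos 4: 'b' -> no (excluded)
  pos 5: 'd' -> MATCH
  pos 6: 'a' -> MATCH
  pos 7: 'd' -> MATCH
  pos 8: 'e' -> MATCH
Total matches: 8

8


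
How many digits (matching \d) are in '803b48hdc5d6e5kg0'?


\d matches any digit 0-9.
Scanning '803b48hdc5d6e5kg0':
  pos 0: '8' -> DIGIT
  pos 1: '0' -> DIGIT
  pos 2: '3' -> DIGIT
  pos 4: '4' -> DIGIT
  pos 5: '8' -> DIGIT
  pos 9: '5' -> DIGIT
  pos 11: '6' -> DIGIT
  pos 13: '5' -> DIGIT
  pos 16: '0' -> DIGIT
Digits found: ['8', '0', '3', '4', '8', '5', '6', '5', '0']
Total: 9

9


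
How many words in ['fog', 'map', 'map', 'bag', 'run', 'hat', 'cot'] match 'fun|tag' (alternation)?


Alternation 'fun|tag' matches either 'fun' or 'tag'.
Checking each word:
  'fog' -> no
  'map' -> no
  'map' -> no
  'bag' -> no
  'run' -> no
  'hat' -> no
  'cot' -> no
Matches: []
Count: 0

0


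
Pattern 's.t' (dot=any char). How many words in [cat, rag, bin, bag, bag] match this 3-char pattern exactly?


Pattern 's.t' means: starts with 's', any single char, ends with 't'.
Checking each word (must be exactly 3 chars):
  'cat' (len=3): no
  'rag' (len=3): no
  'bin' (len=3): no
  'bag' (len=3): no
  'bag' (len=3): no
Matching words: []
Total: 0

0


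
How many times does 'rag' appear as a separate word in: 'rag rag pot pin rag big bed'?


Scanning each word for exact match 'rag':
  Word 1: 'rag' -> MATCH
  Word 2: 'rag' -> MATCH
  Word 3: 'pot' -> no
  Word 4: 'pin' -> no
  Word 5: 'rag' -> MATCH
  Word 6: 'big' -> no
  Word 7: 'bed' -> no
Total matches: 3

3


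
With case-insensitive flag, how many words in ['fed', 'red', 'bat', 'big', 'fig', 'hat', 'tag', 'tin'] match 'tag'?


Case-insensitive matching: compare each word's lowercase form to 'tag'.
  'fed' -> lower='fed' -> no
  'red' -> lower='red' -> no
  'bat' -> lower='bat' -> no
  'big' -> lower='big' -> no
  'fig' -> lower='fig' -> no
  'hat' -> lower='hat' -> no
  'tag' -> lower='tag' -> MATCH
  'tin' -> lower='tin' -> no
Matches: ['tag']
Count: 1

1


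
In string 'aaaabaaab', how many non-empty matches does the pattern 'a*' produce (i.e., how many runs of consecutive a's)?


Pattern 'a*' matches zero or more a's. We want non-empty runs of consecutive a's.
String: 'aaaabaaab'
Walking through the string to find runs of a's:
  Run 1: positions 0-3 -> 'aaaa'
  Run 2: positions 5-7 -> 'aaa'
Non-empty runs found: ['aaaa', 'aaa']
Count: 2

2


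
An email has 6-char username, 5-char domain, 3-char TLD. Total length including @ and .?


An email address has format: username@domain.tld
Username length: 6
'@' character: 1
Domain length: 5
'.' character: 1
TLD length: 3
Total = 6 + 1 + 5 + 1 + 3 = 16

16


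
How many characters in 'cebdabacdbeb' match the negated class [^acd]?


Negated class [^acd] matches any char NOT in {a, c, d}
Scanning 'cebdabacdbeb':
  pos 0: 'c' -> no (excluded)
  pos 1: 'e' -> MATCH
  pos 2: 'b' -> MATCH
  pos 3: 'd' -> no (excluded)
  pos 4: 'a' -> no (excluded)
  pos 5: 'b' -> MATCH
  pos 6: 'a' -> no (excluded)
  pos 7: 'c' -> no (excluded)
  pos 8: 'd' -> no (excluded)
  pos 9: 'b' -> MATCH
  pos 10: 'e' -> MATCH
  pos 11: 'b' -> MATCH
Total matches: 6

6


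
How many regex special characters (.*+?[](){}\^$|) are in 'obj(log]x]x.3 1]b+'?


Regex special characters are: . * + ? [ ] ( ) { } \ ^ $ |
Scanning 'obj(log]x]x.3 1]b+':
  pos 3: '(' -> SPECIAL
  pos 7: ']' -> SPECIAL
  pos 9: ']' -> SPECIAL
  pos 11: '.' -> SPECIAL
  pos 15: ']' -> SPECIAL
  pos 17: '+' -> SPECIAL
Special chars found: ['(', ']', ']', '.', ']', '+']
Total: 6

6


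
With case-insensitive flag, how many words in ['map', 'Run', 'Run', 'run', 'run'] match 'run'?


Case-insensitive matching: compare each word's lowercase form to 'run'.
  'map' -> lower='map' -> no
  'Run' -> lower='run' -> MATCH
  'Run' -> lower='run' -> MATCH
  'run' -> lower='run' -> MATCH
  'run' -> lower='run' -> MATCH
Matches: ['Run', 'Run', 'run', 'run']
Count: 4

4


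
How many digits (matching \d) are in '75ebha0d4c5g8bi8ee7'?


\d matches any digit 0-9.
Scanning '75ebha0d4c5g8bi8ee7':
  pos 0: '7' -> DIGIT
  pos 1: '5' -> DIGIT
  pos 6: '0' -> DIGIT
  pos 8: '4' -> DIGIT
  pos 10: '5' -> DIGIT
  pos 12: '8' -> DIGIT
  pos 15: '8' -> DIGIT
  pos 18: '7' -> DIGIT
Digits found: ['7', '5', '0', '4', '5', '8', '8', '7']
Total: 8

8


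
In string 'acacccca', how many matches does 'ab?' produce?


Pattern 'ab?' matches 'a' optionally followed by 'b'.
String: 'acacccca'
Scanning left to right for 'a' then checking next char:
  Match 1: 'a' (a not followed by b)
  Match 2: 'a' (a not followed by b)
  Match 3: 'a' (a not followed by b)
Total matches: 3

3


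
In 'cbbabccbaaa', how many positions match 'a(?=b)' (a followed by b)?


Lookahead 'a(?=b)' matches 'a' only when followed by 'b'.
String: 'cbbabccbaaa'
Checking each position where char is 'a':
  pos 3: 'a' -> MATCH (next='b')
  pos 8: 'a' -> no (next='a')
  pos 9: 'a' -> no (next='a')
Matching positions: [3]
Count: 1

1


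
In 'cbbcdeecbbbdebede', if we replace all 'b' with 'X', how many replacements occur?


re.sub('b', 'X', text) replaces every occurrence of 'b' with 'X'.
Text: 'cbbcdeecbbbdebede'
Scanning for 'b':
  pos 1: 'b' -> replacement #1
  pos 2: 'b' -> replacement #2
  pos 8: 'b' -> replacement #3
  pos 9: 'b' -> replacement #4
  pos 10: 'b' -> replacement #5
  pos 13: 'b' -> replacement #6
Total replacements: 6

6


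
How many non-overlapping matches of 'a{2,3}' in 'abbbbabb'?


Pattern 'a{2,3}' matches between 2 and 3 consecutive a's (greedy).
String: 'abbbbabb'
Finding runs of a's and applying greedy matching:
  Run at pos 0: 'a' (length 1)
  Run at pos 5: 'a' (length 1)
Matches: []
Count: 0

0


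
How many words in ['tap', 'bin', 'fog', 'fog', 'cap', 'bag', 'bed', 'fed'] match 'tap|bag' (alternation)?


Alternation 'tap|bag' matches either 'tap' or 'bag'.
Checking each word:
  'tap' -> MATCH
  'bin' -> no
  'fog' -> no
  'fog' -> no
  'cap' -> no
  'bag' -> MATCH
  'bed' -> no
  'fed' -> no
Matches: ['tap', 'bag']
Count: 2

2


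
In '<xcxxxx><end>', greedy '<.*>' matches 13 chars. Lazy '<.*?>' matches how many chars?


Greedy '<.*>' tries to match as MUCH as possible.
Lazy '<.*?>' tries to match as LITTLE as possible.

String: '<xcxxxx><end>'
Greedy '<.*>' starts at first '<' and extends to the LAST '>': '<xcxxxx><end>' (13 chars)
Lazy '<.*?>' starts at first '<' and stops at the FIRST '>': '<xcxxxx>' (8 chars)

8


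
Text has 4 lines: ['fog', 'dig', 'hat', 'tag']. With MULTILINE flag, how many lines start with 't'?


With MULTILINE flag, ^ matches the start of each line.
Lines: ['fog', 'dig', 'hat', 'tag']
Checking which lines start with 't':
  Line 1: 'fog' -> no
  Line 2: 'dig' -> no
  Line 3: 'hat' -> no
  Line 4: 'tag' -> MATCH
Matching lines: ['tag']
Count: 1

1


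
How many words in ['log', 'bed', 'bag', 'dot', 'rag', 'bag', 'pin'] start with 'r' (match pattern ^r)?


Pattern ^r anchors to start of word. Check which words begin with 'r':
  'log' -> no
  'bed' -> no
  'bag' -> no
  'dot' -> no
  'rag' -> MATCH (starts with 'r')
  'bag' -> no
  'pin' -> no
Matching words: ['rag']
Count: 1

1


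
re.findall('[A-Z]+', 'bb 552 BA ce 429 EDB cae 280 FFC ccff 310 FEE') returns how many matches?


Pattern '[A-Z]+' finds one or more uppercase letters.
Text: 'bb 552 BA ce 429 EDB cae 280 FFC ccff 310 FEE'
Scanning for matches:
  Match 1: 'BA'
  Match 2: 'EDB'
  Match 3: 'FFC'
  Match 4: 'FEE'
Total matches: 4

4


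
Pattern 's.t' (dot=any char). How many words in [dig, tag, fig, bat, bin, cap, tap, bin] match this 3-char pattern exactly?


Pattern 's.t' means: starts with 's', any single char, ends with 't'.
Checking each word (must be exactly 3 chars):
  'dig' (len=3): no
  'tag' (len=3): no
  'fig' (len=3): no
  'bat' (len=3): no
  'bin' (len=3): no
  'cap' (len=3): no
  'tap' (len=3): no
  'bin' (len=3): no
Matching words: []
Total: 0

0


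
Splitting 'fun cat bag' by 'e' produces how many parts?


Splitting by 'e' breaks the string at each occurrence of the separator.
Text: 'fun cat bag'
Parts after split:
  Part 1: 'fun cat bag'
Total parts: 1

1


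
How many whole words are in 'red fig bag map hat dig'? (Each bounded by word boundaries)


Word boundaries (\b) mark the start/end of each word.
Text: 'red fig bag map hat dig'
Splitting by whitespace:
  Word 1: 'red'
  Word 2: 'fig'
  Word 3: 'bag'
  Word 4: 'map'
  Word 5: 'hat'
  Word 6: 'dig'
Total whole words: 6

6


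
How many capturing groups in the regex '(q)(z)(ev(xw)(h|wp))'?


To count capturing groups, count each '(' that starts a group.
Pattern: '(q)(z)(ev(xw)(h|wp))'
Walking through the pattern:
  Position 0: '(' -> group #1
  Position 3: '(' -> group #2
  Position 6: '(' -> group #3
  Position 9: '(' -> group #4
  Position 13: '(' -> group #5
Total capturing groups: 5

5


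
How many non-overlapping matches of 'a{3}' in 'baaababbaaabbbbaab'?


Pattern 'a{3}' matches exactly 3 consecutive a's (greedy, non-overlapping).
String: 'baaababbaaabbbbaab'
Scanning for runs of a's:
  Run at pos 1: 'aaa' (length 3) -> 1 match(es)
  Run at pos 5: 'a' (length 1) -> 0 match(es)
  Run at pos 8: 'aaa' (length 3) -> 1 match(es)
  Run at pos 15: 'aa' (length 2) -> 0 match(es)
Matches found: ['aaa', 'aaa']
Total: 2

2


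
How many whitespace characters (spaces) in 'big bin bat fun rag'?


\s matches whitespace characters (spaces, tabs, etc.).
Text: 'big bin bat fun rag'
This text has 5 words separated by spaces.
Number of spaces = number of words - 1 = 5 - 1 = 4

4


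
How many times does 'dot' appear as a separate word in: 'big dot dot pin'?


Scanning each word for exact match 'dot':
  Word 1: 'big' -> no
  Word 2: 'dot' -> MATCH
  Word 3: 'dot' -> MATCH
  Word 4: 'pin' -> no
Total matches: 2

2


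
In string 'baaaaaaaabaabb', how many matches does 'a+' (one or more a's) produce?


Pattern 'a+' matches one or more consecutive a's.
String: 'baaaaaaaabaabb'
Scanning for runs of a:
  Match 1: 'aaaaaaaa' (length 8)
  Match 2: 'aa' (length 2)
Total matches: 2

2


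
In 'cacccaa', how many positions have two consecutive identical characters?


Looking for consecutive identical characters in 'cacccaa':
  pos 0-1: 'c' vs 'a' -> different
  pos 1-2: 'a' vs 'c' -> different
  pos 2-3: 'c' vs 'c' -> MATCH ('cc')
  pos 3-4: 'c' vs 'c' -> MATCH ('cc')
  pos 4-5: 'c' vs 'a' -> different
  pos 5-6: 'a' vs 'a' -> MATCH ('aa')
Consecutive identical pairs: ['cc', 'cc', 'aa']
Count: 3

3


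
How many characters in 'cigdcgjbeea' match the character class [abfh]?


Character class [abfh] matches any of: {a, b, f, h}
Scanning string 'cigdcgjbeea' character by character:
  pos 0: 'c' -> no
  pos 1: 'i' -> no
  pos 2: 'g' -> no
  pos 3: 'd' -> no
  pos 4: 'c' -> no
  pos 5: 'g' -> no
  pos 6: 'j' -> no
  pos 7: 'b' -> MATCH
  pos 8: 'e' -> no
  pos 9: 'e' -> no
  pos 10: 'a' -> MATCH
Total matches: 2

2


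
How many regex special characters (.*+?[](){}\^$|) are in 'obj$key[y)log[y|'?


Regex special characters are: . * + ? [ ] ( ) { } \ ^ $ |
Scanning 'obj$key[y)log[y|':
  pos 3: '$' -> SPECIAL
  pos 7: '[' -> SPECIAL
  pos 9: ')' -> SPECIAL
  pos 13: '[' -> SPECIAL
  pos 15: '|' -> SPECIAL
Special chars found: ['$', '[', ')', '[', '|']
Total: 5

5


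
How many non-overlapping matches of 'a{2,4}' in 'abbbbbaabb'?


Pattern 'a{2,4}' matches between 2 and 4 consecutive a's (greedy).
String: 'abbbbbaabb'
Finding runs of a's and applying greedy matching:
  Run at pos 0: 'a' (length 1)
  Run at pos 6: 'aa' (length 2)
Matches: ['aa']
Count: 1

1


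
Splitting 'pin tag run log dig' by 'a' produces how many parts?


Splitting by 'a' breaks the string at each occurrence of the separator.
Text: 'pin tag run log dig'
Parts after split:
  Part 1: 'pin t'
  Part 2: 'g run log dig'
Total parts: 2

2


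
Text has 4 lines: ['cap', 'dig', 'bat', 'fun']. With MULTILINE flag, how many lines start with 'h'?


With MULTILINE flag, ^ matches the start of each line.
Lines: ['cap', 'dig', 'bat', 'fun']
Checking which lines start with 'h':
  Line 1: 'cap' -> no
  Line 2: 'dig' -> no
  Line 3: 'bat' -> no
  Line 4: 'fun' -> no
Matching lines: []
Count: 0

0


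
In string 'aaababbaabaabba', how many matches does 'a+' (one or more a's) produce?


Pattern 'a+' matches one or more consecutive a's.
String: 'aaababbaabaabba'
Scanning for runs of a:
  Match 1: 'aaa' (length 3)
  Match 2: 'a' (length 1)
  Match 3: 'aa' (length 2)
  Match 4: 'aa' (length 2)
  Match 5: 'a' (length 1)
Total matches: 5

5


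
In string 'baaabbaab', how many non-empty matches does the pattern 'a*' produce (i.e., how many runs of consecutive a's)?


Pattern 'a*' matches zero or more a's. We want non-empty runs of consecutive a's.
String: 'baaabbaab'
Walking through the string to find runs of a's:
  Run 1: positions 1-3 -> 'aaa'
  Run 2: positions 6-7 -> 'aa'
Non-empty runs found: ['aaa', 'aa']
Count: 2

2


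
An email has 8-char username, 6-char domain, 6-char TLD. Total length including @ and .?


An email address has format: username@domain.tld
Username length: 8
'@' character: 1
Domain length: 6
'.' character: 1
TLD length: 6
Total = 8 + 1 + 6 + 1 + 6 = 22

22


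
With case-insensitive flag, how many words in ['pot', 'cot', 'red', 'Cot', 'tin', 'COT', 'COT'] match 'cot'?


Case-insensitive matching: compare each word's lowercase form to 'cot'.
  'pot' -> lower='pot' -> no
  'cot' -> lower='cot' -> MATCH
  'red' -> lower='red' -> no
  'Cot' -> lower='cot' -> MATCH
  'tin' -> lower='tin' -> no
  'COT' -> lower='cot' -> MATCH
  'COT' -> lower='cot' -> MATCH
Matches: ['cot', 'Cot', 'COT', 'COT']
Count: 4

4


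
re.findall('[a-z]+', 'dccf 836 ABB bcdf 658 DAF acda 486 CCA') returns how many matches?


Pattern '[a-z]+' finds one or more lowercase letters.
Text: 'dccf 836 ABB bcdf 658 DAF acda 486 CCA'
Scanning for matches:
  Match 1: 'dccf'
  Match 2: 'bcdf'
  Match 3: 'acda'
Total matches: 3

3


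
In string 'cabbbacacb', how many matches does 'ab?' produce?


Pattern 'ab?' matches 'a' optionally followed by 'b'.
String: 'cabbbacacb'
Scanning left to right for 'a' then checking next char:
  Match 1: 'ab' (a followed by b)
  Match 2: 'a' (a not followed by b)
  Match 3: 'a' (a not followed by b)
Total matches: 3

3


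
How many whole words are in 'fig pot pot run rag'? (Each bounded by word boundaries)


Word boundaries (\b) mark the start/end of each word.
Text: 'fig pot pot run rag'
Splitting by whitespace:
  Word 1: 'fig'
  Word 2: 'pot'
  Word 3: 'pot'
  Word 4: 'run'
  Word 5: 'rag'
Total whole words: 5

5


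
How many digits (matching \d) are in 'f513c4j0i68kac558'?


\d matches any digit 0-9.
Scanning 'f513c4j0i68kac558':
  pos 1: '5' -> DIGIT
  pos 2: '1' -> DIGIT
  pos 3: '3' -> DIGIT
  pos 5: '4' -> DIGIT
  pos 7: '0' -> DIGIT
  pos 9: '6' -> DIGIT
  pos 10: '8' -> DIGIT
  pos 14: '5' -> DIGIT
  pos 15: '5' -> DIGIT
  pos 16: '8' -> DIGIT
Digits found: ['5', '1', '3', '4', '0', '6', '8', '5', '5', '8']
Total: 10

10


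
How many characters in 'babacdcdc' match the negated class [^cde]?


Negated class [^cde] matches any char NOT in {c, d, e}
Scanning 'babacdcdc':
  pos 0: 'b' -> MATCH
  pos 1: 'a' -> MATCH
  pos 2: 'b' -> MATCH
  pos 3: 'a' -> MATCH
  pos 4: 'c' -> no (excluded)
  pos 5: 'd' -> no (excluded)
  pos 6: 'c' -> no (excluded)
  pos 7: 'd' -> no (excluded)
  pos 8: 'c' -> no (excluded)
Total matches: 4

4


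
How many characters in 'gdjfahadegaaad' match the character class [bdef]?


Character class [bdef] matches any of: {b, d, e, f}
Scanning string 'gdjfahadegaaad' character by character:
  pos 0: 'g' -> no
  pos 1: 'd' -> MATCH
  pos 2: 'j' -> no
  pos 3: 'f' -> MATCH
  pos 4: 'a' -> no
  pos 5: 'h' -> no
  pos 6: 'a' -> no
  pos 7: 'd' -> MATCH
  pos 8: 'e' -> MATCH
  pos 9: 'g' -> no
  pos 10: 'a' -> no
  pos 11: 'a' -> no
  pos 12: 'a' -> no
  pos 13: 'd' -> MATCH
Total matches: 5

5


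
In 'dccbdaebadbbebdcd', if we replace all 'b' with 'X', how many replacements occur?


re.sub('b', 'X', text) replaces every occurrence of 'b' with 'X'.
Text: 'dccbdaebadbbebdcd'
Scanning for 'b':
  pos 3: 'b' -> replacement #1
  pos 7: 'b' -> replacement #2
  pos 10: 'b' -> replacement #3
  pos 11: 'b' -> replacement #4
  pos 13: 'b' -> replacement #5
Total replacements: 5

5


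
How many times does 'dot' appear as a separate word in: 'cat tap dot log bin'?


Scanning each word for exact match 'dot':
  Word 1: 'cat' -> no
  Word 2: 'tap' -> no
  Word 3: 'dot' -> MATCH
  Word 4: 'log' -> no
  Word 5: 'bin' -> no
Total matches: 1

1


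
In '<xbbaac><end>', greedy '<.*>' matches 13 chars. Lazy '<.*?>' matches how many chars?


Greedy '<.*>' tries to match as MUCH as possible.
Lazy '<.*?>' tries to match as LITTLE as possible.

String: '<xbbaac><end>'
Greedy '<.*>' starts at first '<' and extends to the LAST '>': '<xbbaac><end>' (13 chars)
Lazy '<.*?>' starts at first '<' and stops at the FIRST '>': '<xbbaac>' (8 chars)

8


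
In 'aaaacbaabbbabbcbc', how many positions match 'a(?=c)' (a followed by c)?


Lookahead 'a(?=c)' matches 'a' only when followed by 'c'.
String: 'aaaacbaabbbabbcbc'
Checking each position where char is 'a':
  pos 0: 'a' -> no (next='a')
  pos 1: 'a' -> no (next='a')
  pos 2: 'a' -> no (next='a')
  pos 3: 'a' -> MATCH (next='c')
  pos 6: 'a' -> no (next='a')
  pos 7: 'a' -> no (next='b')
  pos 11: 'a' -> no (next='b')
Matching positions: [3]
Count: 1

1


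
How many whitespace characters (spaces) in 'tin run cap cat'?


\s matches whitespace characters (spaces, tabs, etc.).
Text: 'tin run cap cat'
This text has 4 words separated by spaces.
Number of spaces = number of words - 1 = 4 - 1 = 3

3


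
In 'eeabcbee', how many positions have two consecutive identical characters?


Looking for consecutive identical characters in 'eeabcbee':
  pos 0-1: 'e' vs 'e' -> MATCH ('ee')
  pos 1-2: 'e' vs 'a' -> different
  pos 2-3: 'a' vs 'b' -> different
  pos 3-4: 'b' vs 'c' -> different
  pos 4-5: 'c' vs 'b' -> different
  pos 5-6: 'b' vs 'e' -> different
  pos 6-7: 'e' vs 'e' -> MATCH ('ee')
Consecutive identical pairs: ['ee', 'ee']
Count: 2

2


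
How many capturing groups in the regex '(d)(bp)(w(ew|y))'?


To count capturing groups, count each '(' that starts a group.
Pattern: '(d)(bp)(w(ew|y))'
Walking through the pattern:
  Position 0: '(' -> group #1
  Position 3: '(' -> group #2
  Position 7: '(' -> group #3
  Position 9: '(' -> group #4
Total capturing groups: 4

4


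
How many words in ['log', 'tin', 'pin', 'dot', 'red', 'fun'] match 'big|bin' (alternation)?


Alternation 'big|bin' matches either 'big' or 'bin'.
Checking each word:
  'log' -> no
  'tin' -> no
  'pin' -> no
  'dot' -> no
  'red' -> no
  'fun' -> no
Matches: []
Count: 0

0


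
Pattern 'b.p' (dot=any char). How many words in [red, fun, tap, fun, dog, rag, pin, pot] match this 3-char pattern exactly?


Pattern 'b.p' means: starts with 'b', any single char, ends with 'p'.
Checking each word (must be exactly 3 chars):
  'red' (len=3): no
  'fun' (len=3): no
  'tap' (len=3): no
  'fun' (len=3): no
  'dog' (len=3): no
  'rag' (len=3): no
  'pin' (len=3): no
  'pot' (len=3): no
Matching words: []
Total: 0

0


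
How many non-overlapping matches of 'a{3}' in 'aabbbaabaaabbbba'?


Pattern 'a{3}' matches exactly 3 consecutive a's (greedy, non-overlapping).
String: 'aabbbaabaaabbbba'
Scanning for runs of a's:
  Run at pos 0: 'aa' (length 2) -> 0 match(es)
  Run at pos 5: 'aa' (length 2) -> 0 match(es)
  Run at pos 8: 'aaa' (length 3) -> 1 match(es)
  Run at pos 15: 'a' (length 1) -> 0 match(es)
Matches found: ['aaa']
Total: 1

1


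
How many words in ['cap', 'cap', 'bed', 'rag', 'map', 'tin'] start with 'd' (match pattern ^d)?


Pattern ^d anchors to start of word. Check which words begin with 'd':
  'cap' -> no
  'cap' -> no
  'bed' -> no
  'rag' -> no
  'map' -> no
  'tin' -> no
Matching words: []
Count: 0

0


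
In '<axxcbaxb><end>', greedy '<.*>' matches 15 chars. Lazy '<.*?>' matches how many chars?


Greedy '<.*>' tries to match as MUCH as possible.
Lazy '<.*?>' tries to match as LITTLE as possible.

String: '<axxcbaxb><end>'
Greedy '<.*>' starts at first '<' and extends to the LAST '>': '<axxcbaxb><end>' (15 chars)
Lazy '<.*?>' starts at first '<' and stops at the FIRST '>': '<axxcbaxb>' (10 chars)

10


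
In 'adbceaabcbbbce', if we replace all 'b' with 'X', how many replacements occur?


re.sub('b', 'X', text) replaces every occurrence of 'b' with 'X'.
Text: 'adbceaabcbbbce'
Scanning for 'b':
  pos 2: 'b' -> replacement #1
  pos 7: 'b' -> replacement #2
  pos 9: 'b' -> replacement #3
  pos 10: 'b' -> replacement #4
  pos 11: 'b' -> replacement #5
Total replacements: 5

5


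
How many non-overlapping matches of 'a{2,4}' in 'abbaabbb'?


Pattern 'a{2,4}' matches between 2 and 4 consecutive a's (greedy).
String: 'abbaabbb'
Finding runs of a's and applying greedy matching:
  Run at pos 0: 'a' (length 1)
  Run at pos 3: 'aa' (length 2)
Matches: ['aa']
Count: 1

1


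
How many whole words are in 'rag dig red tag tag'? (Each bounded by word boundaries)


Word boundaries (\b) mark the start/end of each word.
Text: 'rag dig red tag tag'
Splitting by whitespace:
  Word 1: 'rag'
  Word 2: 'dig'
  Word 3: 'red'
  Word 4: 'tag'
  Word 5: 'tag'
Total whole words: 5

5


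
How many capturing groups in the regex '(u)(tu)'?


To count capturing groups, count each '(' that starts a group.
Pattern: '(u)(tu)'
Walking through the pattern:
  Position 0: '(' -> group #1
  Position 3: '(' -> group #2
Total capturing groups: 2

2


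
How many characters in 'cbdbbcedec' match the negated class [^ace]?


Negated class [^ace] matches any char NOT in {a, c, e}
Scanning 'cbdbbcedec':
  pos 0: 'c' -> no (excluded)
  pos 1: 'b' -> MATCH
  pos 2: 'd' -> MATCH
  pos 3: 'b' -> MATCH
  pos 4: 'b' -> MATCH
  pos 5: 'c' -> no (excluded)
  pos 6: 'e' -> no (excluded)
  pos 7: 'd' -> MATCH
  pos 8: 'e' -> no (excluded)
  pos 9: 'c' -> no (excluded)
Total matches: 5

5


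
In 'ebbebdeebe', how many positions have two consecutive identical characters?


Looking for consecutive identical characters in 'ebbebdeebe':
  pos 0-1: 'e' vs 'b' -> different
  pos 1-2: 'b' vs 'b' -> MATCH ('bb')
  pos 2-3: 'b' vs 'e' -> different
  pos 3-4: 'e' vs 'b' -> different
  pos 4-5: 'b' vs 'd' -> different
  pos 5-6: 'd' vs 'e' -> different
  pos 6-7: 'e' vs 'e' -> MATCH ('ee')
  pos 7-8: 'e' vs 'b' -> different
  pos 8-9: 'b' vs 'e' -> different
Consecutive identical pairs: ['bb', 'ee']
Count: 2

2


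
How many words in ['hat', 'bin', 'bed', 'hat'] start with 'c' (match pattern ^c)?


Pattern ^c anchors to start of word. Check which words begin with 'c':
  'hat' -> no
  'bin' -> no
  'bed' -> no
  'hat' -> no
Matching words: []
Count: 0

0


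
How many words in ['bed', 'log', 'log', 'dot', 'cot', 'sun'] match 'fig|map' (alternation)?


Alternation 'fig|map' matches either 'fig' or 'map'.
Checking each word:
  'bed' -> no
  'log' -> no
  'log' -> no
  'dot' -> no
  'cot' -> no
  'sun' -> no
Matches: []
Count: 0

0


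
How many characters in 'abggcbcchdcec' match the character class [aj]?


Character class [aj] matches any of: {a, j}
Scanning string 'abggcbcchdcec' character by character:
  pos 0: 'a' -> MATCH
  pos 1: 'b' -> no
  pos 2: 'g' -> no
  pos 3: 'g' -> no
  pos 4: 'c' -> no
  pos 5: 'b' -> no
  pos 6: 'c' -> no
  pos 7: 'c' -> no
  pos 8: 'h' -> no
  pos 9: 'd' -> no
  pos 10: 'c' -> no
  pos 11: 'e' -> no
  pos 12: 'c' -> no
Total matches: 1

1


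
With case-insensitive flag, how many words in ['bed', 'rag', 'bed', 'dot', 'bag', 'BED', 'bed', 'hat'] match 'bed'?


Case-insensitive matching: compare each word's lowercase form to 'bed'.
  'bed' -> lower='bed' -> MATCH
  'rag' -> lower='rag' -> no
  'bed' -> lower='bed' -> MATCH
  'dot' -> lower='dot' -> no
  'bag' -> lower='bag' -> no
  'BED' -> lower='bed' -> MATCH
  'bed' -> lower='bed' -> MATCH
  'hat' -> lower='hat' -> no
Matches: ['bed', 'bed', 'BED', 'bed']
Count: 4

4


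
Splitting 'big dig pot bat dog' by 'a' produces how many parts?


Splitting by 'a' breaks the string at each occurrence of the separator.
Text: 'big dig pot bat dog'
Parts after split:
  Part 1: 'big dig pot b'
  Part 2: 't dog'
Total parts: 2

2


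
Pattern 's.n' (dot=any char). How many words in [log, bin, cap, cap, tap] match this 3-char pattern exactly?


Pattern 's.n' means: starts with 's', any single char, ends with 'n'.
Checking each word (must be exactly 3 chars):
  'log' (len=3): no
  'bin' (len=3): no
  'cap' (len=3): no
  'cap' (len=3): no
  'tap' (len=3): no
Matching words: []
Total: 0

0


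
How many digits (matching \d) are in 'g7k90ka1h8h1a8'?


\d matches any digit 0-9.
Scanning 'g7k90ka1h8h1a8':
  pos 1: '7' -> DIGIT
  pos 3: '9' -> DIGIT
  pos 4: '0' -> DIGIT
  pos 7: '1' -> DIGIT
  pos 9: '8' -> DIGIT
  pos 11: '1' -> DIGIT
  pos 13: '8' -> DIGIT
Digits found: ['7', '9', '0', '1', '8', '1', '8']
Total: 7

7


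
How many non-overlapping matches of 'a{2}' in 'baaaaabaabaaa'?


Pattern 'a{2}' matches exactly 2 consecutive a's (greedy, non-overlapping).
String: 'baaaaabaabaaa'
Scanning for runs of a's:
  Run at pos 1: 'aaaaa' (length 5) -> 2 match(es)
  Run at pos 7: 'aa' (length 2) -> 1 match(es)
  Run at pos 10: 'aaa' (length 3) -> 1 match(es)
Matches found: ['aa', 'aa', 'aa', 'aa']
Total: 4

4


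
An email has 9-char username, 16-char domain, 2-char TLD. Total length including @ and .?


An email address has format: username@domain.tld
Username length: 9
'@' character: 1
Domain length: 16
'.' character: 1
TLD length: 2
Total = 9 + 1 + 16 + 1 + 2 = 29

29


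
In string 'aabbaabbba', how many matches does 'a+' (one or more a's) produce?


Pattern 'a+' matches one or more consecutive a's.
String: 'aabbaabbba'
Scanning for runs of a:
  Match 1: 'aa' (length 2)
  Match 2: 'aa' (length 2)
  Match 3: 'a' (length 1)
Total matches: 3

3


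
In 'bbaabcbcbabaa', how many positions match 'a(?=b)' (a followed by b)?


Lookahead 'a(?=b)' matches 'a' only when followed by 'b'.
String: 'bbaabcbcbabaa'
Checking each position where char is 'a':
  pos 2: 'a' -> no (next='a')
  pos 3: 'a' -> MATCH (next='b')
  pos 9: 'a' -> MATCH (next='b')
  pos 11: 'a' -> no (next='a')
Matching positions: [3, 9]
Count: 2

2


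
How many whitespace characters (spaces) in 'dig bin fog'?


\s matches whitespace characters (spaces, tabs, etc.).
Text: 'dig bin fog'
This text has 3 words separated by spaces.
Number of spaces = number of words - 1 = 3 - 1 = 2

2


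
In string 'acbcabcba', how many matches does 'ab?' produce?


Pattern 'ab?' matches 'a' optionally followed by 'b'.
String: 'acbcabcba'
Scanning left to right for 'a' then checking next char:
  Match 1: 'a' (a not followed by b)
  Match 2: 'ab' (a followed by b)
  Match 3: 'a' (a not followed by b)
Total matches: 3

3


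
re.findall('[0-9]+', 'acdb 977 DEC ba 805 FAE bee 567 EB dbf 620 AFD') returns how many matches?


Pattern '[0-9]+' finds one or more digits.
Text: 'acdb 977 DEC ba 805 FAE bee 567 EB dbf 620 AFD'
Scanning for matches:
  Match 1: '977'
  Match 2: '805'
  Match 3: '567'
  Match 4: '620'
Total matches: 4

4


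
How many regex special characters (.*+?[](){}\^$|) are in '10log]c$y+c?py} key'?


Regex special characters are: . * + ? [ ] ( ) { } \ ^ $ |
Scanning '10log]c$y+c?py} key':
  pos 5: ']' -> SPECIAL
  pos 7: '$' -> SPECIAL
  pos 9: '+' -> SPECIAL
  pos 11: '?' -> SPECIAL
  pos 14: '}' -> SPECIAL
Special chars found: [']', '$', '+', '?', '}']
Total: 5

5


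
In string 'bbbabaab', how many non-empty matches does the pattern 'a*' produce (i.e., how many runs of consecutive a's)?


Pattern 'a*' matches zero or more a's. We want non-empty runs of consecutive a's.
String: 'bbbabaab'
Walking through the string to find runs of a's:
  Run 1: positions 3-3 -> 'a'
  Run 2: positions 5-6 -> 'aa'
Non-empty runs found: ['a', 'aa']
Count: 2

2


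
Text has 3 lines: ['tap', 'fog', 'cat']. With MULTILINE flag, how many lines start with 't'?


With MULTILINE flag, ^ matches the start of each line.
Lines: ['tap', 'fog', 'cat']
Checking which lines start with 't':
  Line 1: 'tap' -> MATCH
  Line 2: 'fog' -> no
  Line 3: 'cat' -> no
Matching lines: ['tap']
Count: 1

1


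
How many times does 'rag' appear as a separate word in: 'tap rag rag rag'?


Scanning each word for exact match 'rag':
  Word 1: 'tap' -> no
  Word 2: 'rag' -> MATCH
  Word 3: 'rag' -> MATCH
  Word 4: 'rag' -> MATCH
Total matches: 3

3


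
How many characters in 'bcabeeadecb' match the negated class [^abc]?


Negated class [^abc] matches any char NOT in {a, b, c}
Scanning 'bcabeeadecb':
  pos 0: 'b' -> no (excluded)
  pos 1: 'c' -> no (excluded)
  pos 2: 'a' -> no (excluded)
  pos 3: 'b' -> no (excluded)
  pos 4: 'e' -> MATCH
  pos 5: 'e' -> MATCH
  pos 6: 'a' -> no (excluded)
  pos 7: 'd' -> MATCH
  pos 8: 'e' -> MATCH
  pos 9: 'c' -> no (excluded)
  pos 10: 'b' -> no (excluded)
Total matches: 4

4


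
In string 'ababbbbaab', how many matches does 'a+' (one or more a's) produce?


Pattern 'a+' matches one or more consecutive a's.
String: 'ababbbbaab'
Scanning for runs of a:
  Match 1: 'a' (length 1)
  Match 2: 'a' (length 1)
  Match 3: 'aa' (length 2)
Total matches: 3

3


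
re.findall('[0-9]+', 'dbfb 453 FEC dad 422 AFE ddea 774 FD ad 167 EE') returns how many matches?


Pattern '[0-9]+' finds one or more digits.
Text: 'dbfb 453 FEC dad 422 AFE ddea 774 FD ad 167 EE'
Scanning for matches:
  Match 1: '453'
  Match 2: '422'
  Match 3: '774'
  Match 4: '167'
Total matches: 4

4


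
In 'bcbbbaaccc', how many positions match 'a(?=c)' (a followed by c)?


Lookahead 'a(?=c)' matches 'a' only when followed by 'c'.
String: 'bcbbbaaccc'
Checking each position where char is 'a':
  pos 5: 'a' -> no (next='a')
  pos 6: 'a' -> MATCH (next='c')
Matching positions: [6]
Count: 1

1


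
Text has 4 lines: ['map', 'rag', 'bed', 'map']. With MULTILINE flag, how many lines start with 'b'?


With MULTILINE flag, ^ matches the start of each line.
Lines: ['map', 'rag', 'bed', 'map']
Checking which lines start with 'b':
  Line 1: 'map' -> no
  Line 2: 'rag' -> no
  Line 3: 'bed' -> MATCH
  Line 4: 'map' -> no
Matching lines: ['bed']
Count: 1

1


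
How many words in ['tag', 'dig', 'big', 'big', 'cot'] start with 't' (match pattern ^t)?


Pattern ^t anchors to start of word. Check which words begin with 't':
  'tag' -> MATCH (starts with 't')
  'dig' -> no
  'big' -> no
  'big' -> no
  'cot' -> no
Matching words: ['tag']
Count: 1

1


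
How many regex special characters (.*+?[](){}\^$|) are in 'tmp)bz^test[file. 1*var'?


Regex special characters are: . * + ? [ ] ( ) { } \ ^ $ |
Scanning 'tmp)bz^test[file. 1*var':
  pos 3: ')' -> SPECIAL
  pos 6: '^' -> SPECIAL
  pos 11: '[' -> SPECIAL
  pos 16: '.' -> SPECIAL
  pos 19: '*' -> SPECIAL
Special chars found: [')', '^', '[', '.', '*']
Total: 5

5


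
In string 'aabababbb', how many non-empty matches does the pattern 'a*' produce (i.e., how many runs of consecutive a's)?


Pattern 'a*' matches zero or more a's. We want non-empty runs of consecutive a's.
String: 'aabababbb'
Walking through the string to find runs of a's:
  Run 1: positions 0-1 -> 'aa'
  Run 2: positions 3-3 -> 'a'
  Run 3: positions 5-5 -> 'a'
Non-empty runs found: ['aa', 'a', 'a']
Count: 3

3


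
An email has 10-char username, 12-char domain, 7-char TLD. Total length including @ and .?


An email address has format: username@domain.tld
Username length: 10
'@' character: 1
Domain length: 12
'.' character: 1
TLD length: 7
Total = 10 + 1 + 12 + 1 + 7 = 31

31


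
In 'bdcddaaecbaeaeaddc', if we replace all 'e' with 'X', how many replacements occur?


re.sub('e', 'X', text) replaces every occurrence of 'e' with 'X'.
Text: 'bdcddaaecbaeaeaddc'
Scanning for 'e':
  pos 7: 'e' -> replacement #1
  pos 11: 'e' -> replacement #2
  pos 13: 'e' -> replacement #3
Total replacements: 3

3


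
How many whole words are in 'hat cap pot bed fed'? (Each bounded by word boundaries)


Word boundaries (\b) mark the start/end of each word.
Text: 'hat cap pot bed fed'
Splitting by whitespace:
  Word 1: 'hat'
  Word 2: 'cap'
  Word 3: 'pot'
  Word 4: 'bed'
  Word 5: 'fed'
Total whole words: 5

5


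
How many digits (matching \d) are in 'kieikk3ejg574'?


\d matches any digit 0-9.
Scanning 'kieikk3ejg574':
  pos 6: '3' -> DIGIT
  pos 10: '5' -> DIGIT
  pos 11: '7' -> DIGIT
  pos 12: '4' -> DIGIT
Digits found: ['3', '5', '7', '4']
Total: 4

4


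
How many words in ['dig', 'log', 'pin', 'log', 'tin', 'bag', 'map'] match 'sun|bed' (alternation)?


Alternation 'sun|bed' matches either 'sun' or 'bed'.
Checking each word:
  'dig' -> no
  'log' -> no
  'pin' -> no
  'log' -> no
  'tin' -> no
  'bag' -> no
  'map' -> no
Matches: []
Count: 0

0


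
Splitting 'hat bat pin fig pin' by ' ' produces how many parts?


Splitting by ' ' breaks the string at each occurrence of the separator.
Text: 'hat bat pin fig pin'
Parts after split:
  Part 1: 'hat'
  Part 2: 'bat'
  Part 3: 'pin'
  Part 4: 'fig'
  Part 5: 'pin'
Total parts: 5

5


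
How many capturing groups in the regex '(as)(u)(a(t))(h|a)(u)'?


To count capturing groups, count each '(' that starts a group.
Pattern: '(as)(u)(a(t))(h|a)(u)'
Walking through the pattern:
  Position 0: '(' -> group #1
  Position 4: '(' -> group #2
  Position 7: '(' -> group #3
  Position 9: '(' -> group #4
  Position 13: '(' -> group #5
  Position 18: '(' -> group #6
Total capturing groups: 6

6


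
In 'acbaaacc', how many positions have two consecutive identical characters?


Looking for consecutive identical characters in 'acbaaacc':
  pos 0-1: 'a' vs 'c' -> different
  pos 1-2: 'c' vs 'b' -> different
  pos 2-3: 'b' vs 'a' -> different
  pos 3-4: 'a' vs 'a' -> MATCH ('aa')
  pos 4-5: 'a' vs 'a' -> MATCH ('aa')
  pos 5-6: 'a' vs 'c' -> different
  pos 6-7: 'c' vs 'c' -> MATCH ('cc')
Consecutive identical pairs: ['aa', 'aa', 'cc']
Count: 3

3


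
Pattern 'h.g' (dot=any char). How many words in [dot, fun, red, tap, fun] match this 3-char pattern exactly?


Pattern 'h.g' means: starts with 'h', any single char, ends with 'g'.
Checking each word (must be exactly 3 chars):
  'dot' (len=3): no
  'fun' (len=3): no
  'red' (len=3): no
  'tap' (len=3): no
  'fun' (len=3): no
Matching words: []
Total: 0

0


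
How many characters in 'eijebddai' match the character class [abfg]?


Character class [abfg] matches any of: {a, b, f, g}
Scanning string 'eijebddai' character by character:
  pos 0: 'e' -> no
  pos 1: 'i' -> no
  pos 2: 'j' -> no
  pos 3: 'e' -> no
  pos 4: 'b' -> MATCH
  pos 5: 'd' -> no
  pos 6: 'd' -> no
  pos 7: 'a' -> MATCH
  pos 8: 'i' -> no
Total matches: 2

2


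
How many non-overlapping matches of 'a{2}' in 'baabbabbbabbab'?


Pattern 'a{2}' matches exactly 2 consecutive a's (greedy, non-overlapping).
String: 'baabbabbbabbab'
Scanning for runs of a's:
  Run at pos 1: 'aa' (length 2) -> 1 match(es)
  Run at pos 5: 'a' (length 1) -> 0 match(es)
  Run at pos 9: 'a' (length 1) -> 0 match(es)
  Run at pos 12: 'a' (length 1) -> 0 match(es)
Matches found: ['aa']
Total: 1

1


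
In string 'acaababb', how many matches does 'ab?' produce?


Pattern 'ab?' matches 'a' optionally followed by 'b'.
String: 'acaababb'
Scanning left to right for 'a' then checking next char:
  Match 1: 'a' (a not followed by b)
  Match 2: 'a' (a not followed by b)
  Match 3: 'ab' (a followed by b)
  Match 4: 'ab' (a followed by b)
Total matches: 4

4


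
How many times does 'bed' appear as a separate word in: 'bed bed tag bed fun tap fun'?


Scanning each word for exact match 'bed':
  Word 1: 'bed' -> MATCH
  Word 2: 'bed' -> MATCH
  Word 3: 'tag' -> no
  Word 4: 'bed' -> MATCH
  Word 5: 'fun' -> no
  Word 6: 'tap' -> no
  Word 7: 'fun' -> no
Total matches: 3

3


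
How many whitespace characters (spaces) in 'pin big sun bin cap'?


\s matches whitespace characters (spaces, tabs, etc.).
Text: 'pin big sun bin cap'
This text has 5 words separated by spaces.
Number of spaces = number of words - 1 = 5 - 1 = 4

4


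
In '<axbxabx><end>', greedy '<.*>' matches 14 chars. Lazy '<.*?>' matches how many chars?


Greedy '<.*>' tries to match as MUCH as possible.
Lazy '<.*?>' tries to match as LITTLE as possible.

String: '<axbxabx><end>'
Greedy '<.*>' starts at first '<' and extends to the LAST '>': '<axbxabx><end>' (14 chars)
Lazy '<.*?>' starts at first '<' and stops at the FIRST '>': '<axbxabx>' (9 chars)

9


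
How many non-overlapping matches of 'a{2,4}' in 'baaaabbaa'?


Pattern 'a{2,4}' matches between 2 and 4 consecutive a's (greedy).
String: 'baaaabbaa'
Finding runs of a's and applying greedy matching:
  Run at pos 1: 'aaaa' (length 4)
  Run at pos 7: 'aa' (length 2)
Matches: ['aaaa', 'aa']
Count: 2

2


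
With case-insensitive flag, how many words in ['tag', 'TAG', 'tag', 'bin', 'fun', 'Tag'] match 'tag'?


Case-insensitive matching: compare each word's lowercase form to 'tag'.
  'tag' -> lower='tag' -> MATCH
  'TAG' -> lower='tag' -> MATCH
  'tag' -> lower='tag' -> MATCH
  'bin' -> lower='bin' -> no
  'fun' -> lower='fun' -> no
  'Tag' -> lower='tag' -> MATCH
Matches: ['tag', 'TAG', 'tag', 'Tag']
Count: 4

4


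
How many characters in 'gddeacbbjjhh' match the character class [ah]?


Character class [ah] matches any of: {a, h}
Scanning string 'gddeacbbjjhh' character by character:
  pos 0: 'g' -> no
  pos 1: 'd' -> no
  pos 2: 'd' -> no
  pos 3: 'e' -> no
  pos 4: 'a' -> MATCH
  pos 5: 'c' -> no
  pos 6: 'b' -> no
  pos 7: 'b' -> no
  pos 8: 'j' -> no
  pos 9: 'j' -> no
  pos 10: 'h' -> MATCH
  pos 11: 'h' -> MATCH
Total matches: 3

3
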